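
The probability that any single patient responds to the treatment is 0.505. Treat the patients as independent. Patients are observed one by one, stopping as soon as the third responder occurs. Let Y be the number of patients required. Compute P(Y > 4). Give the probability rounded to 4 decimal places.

Needing more than 4 patients ⇔ fewer than 3 successes in the first 4. With X ~ Binomial(4, 0.505), P(Y > 4) = P(X ≤ 2).
  k=0: C(4,0)·0.505^0·0.495^4 = 0.060037
  k=1: C(4,1)·0.505^1·0.495^3 = 0.245000
  k=2: C(4,2)·0.505^2·0.495^2 = 0.374925
P(X ≤ 2) = 0.679963

0.6800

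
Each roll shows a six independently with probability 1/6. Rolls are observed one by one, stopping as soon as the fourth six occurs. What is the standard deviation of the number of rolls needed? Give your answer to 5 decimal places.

Y = total rolls until the fourth success; negative binomial with r=4, p=0.166667.
SD(Y) = √[r(1−p)/p²] = √(120.0000000) = 10.9544512

10.95445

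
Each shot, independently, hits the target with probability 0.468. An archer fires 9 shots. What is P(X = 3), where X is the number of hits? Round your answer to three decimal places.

0.195

X ~ Binomial(n=9, p=0.468).
P(X=3) = C(9,3) · p^3 · (1−p)^6
= 84 · 0.1025 · 0.022671 = 0.19520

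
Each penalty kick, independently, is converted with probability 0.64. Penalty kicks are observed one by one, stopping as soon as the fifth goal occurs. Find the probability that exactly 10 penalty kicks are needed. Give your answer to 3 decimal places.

Y = trial on which the fifth success occurs; negative binomial, r=5, p=0.64.
P(Y=10) = C(9,4) · p^5 · (1−p)^5
= 126 · 0.10737 · 0.0060466 = 0.08181

0.082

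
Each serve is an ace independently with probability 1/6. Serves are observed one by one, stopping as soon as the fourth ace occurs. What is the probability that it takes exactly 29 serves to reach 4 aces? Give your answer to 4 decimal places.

Y = trial on which the fourth success occurs; negative binomial, r=4, p=0.166667.
P(Y=29) = C(28,3) · p^4 · (1−p)^25
= 3276 · 0.0007716 · 0.010483 = 0.026498

0.0265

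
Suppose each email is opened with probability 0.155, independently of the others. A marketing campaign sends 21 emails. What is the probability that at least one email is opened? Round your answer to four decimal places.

0.9709

P(at least one) = 1 − P(none) = 1 − (1 − 0.155)^21
= 1 − 0.029107 = 0.970893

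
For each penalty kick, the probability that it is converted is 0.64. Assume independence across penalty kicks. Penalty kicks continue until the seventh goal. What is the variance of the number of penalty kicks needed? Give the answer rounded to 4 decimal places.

Y = total penalty kicks until the seventh success; negative binomial with r=7, p=0.64.
Var(Y) = r(1−p)/p² = 7·0.36 / 0.64² = 6.152344

6.1523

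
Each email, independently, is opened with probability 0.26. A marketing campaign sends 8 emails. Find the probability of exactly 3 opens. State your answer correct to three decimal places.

X ~ Binomial(n=8, p=0.26).
P(X=3) = C(8,3) · p^3 · (1−p)^5
= 56 · 0.017576 · 0.2219 = 0.21841

0.218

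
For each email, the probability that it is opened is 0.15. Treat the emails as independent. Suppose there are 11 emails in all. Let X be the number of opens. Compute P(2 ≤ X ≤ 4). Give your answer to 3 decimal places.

X ~ Binomial(11, 0.15); P(2 ≤ X ≤ 4) = Σ C(11,k) p^k (1−p)^(11−k) over k:
  k=2: C(11,2)·0.15^2·0.85^9 = 0.28663
  k=3: C(11,3)·0.15^3·0.85^8 = 0.15174
  k=4: C(11,4)·0.15^4·0.85^7 = 0.05356
Total = 0.49193

0.492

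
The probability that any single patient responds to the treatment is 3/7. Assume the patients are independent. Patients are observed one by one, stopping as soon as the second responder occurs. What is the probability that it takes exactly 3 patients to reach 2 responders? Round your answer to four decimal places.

0.2099

Y = trial on which the second success occurs; negative binomial, r=2, p=0.428571.
P(Y=3) = C(2,1) · p^2 · (1−p)^1
= 2 · 0.18367 · 0.57143 = 0.209913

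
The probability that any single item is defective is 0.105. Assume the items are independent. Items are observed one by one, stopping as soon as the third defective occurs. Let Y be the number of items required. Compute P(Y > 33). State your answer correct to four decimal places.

0.3121

Needing more than 33 items ⇔ fewer than 3 successes in the first 33. With X ~ Binomial(33, 0.105), P(Y > 33) = P(X ≤ 2).
  k=0: C(33,0)·0.105^0·0.895^33 = 0.025713
  k=1: C(33,1)·0.105^1·0.895^32 = 0.099550
  k=2: C(33,2)·0.105^2·0.895^31 = 0.186864
P(X ≤ 2) = 0.312128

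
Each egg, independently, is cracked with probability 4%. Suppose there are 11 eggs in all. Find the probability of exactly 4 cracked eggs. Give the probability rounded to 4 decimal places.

X ~ Binomial(n=11, p=0.04).
P(X=4) = C(11,4) · p^4 · (1−p)^7
= 330 · 2.56e-06 · 0.75145 = 0.000635

0.0006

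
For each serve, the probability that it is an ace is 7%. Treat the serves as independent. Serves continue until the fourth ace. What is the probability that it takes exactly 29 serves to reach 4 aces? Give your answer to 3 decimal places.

Y = trial on which the fourth success occurs; negative binomial, r=4, p=0.07.
P(Y=29) = C(28,3) · p^4 · (1−p)^25
= 3276 · 2.401e-05 · 0.16296 = 0.01282

0.013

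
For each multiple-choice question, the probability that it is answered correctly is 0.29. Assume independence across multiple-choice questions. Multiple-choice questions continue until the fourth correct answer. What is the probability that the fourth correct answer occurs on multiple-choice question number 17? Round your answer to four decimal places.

0.0461

Y = trial on which the fourth success occurs; negative binomial, r=4, p=0.29.
P(Y=17) = C(16,3) · p^4 · (1−p)^13
= 560 · 0.0070728 · 0.011651 = 0.046146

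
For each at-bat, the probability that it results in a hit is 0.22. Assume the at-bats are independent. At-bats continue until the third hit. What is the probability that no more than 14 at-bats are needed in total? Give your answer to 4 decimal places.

0.6239

Finishing within 14 at-bats ⇔ at least 3 successes in the first 14. With X ~ Binomial(14, 0.22), P(Y ≤ 14) = 1 − P(X ≤ 2).
  k=0: C(14,0)·0.22^0·0.78^14 = 0.030855
  k=1: C(14,1)·0.22^1·0.78^13 = 0.121837
  k=2: C(14,2)·0.22^2·0.78^12 = 0.223369
1 − 0.376061 = 0.623939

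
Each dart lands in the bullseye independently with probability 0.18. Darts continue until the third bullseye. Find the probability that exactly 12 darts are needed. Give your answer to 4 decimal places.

Y = trial on which the third success occurs; negative binomial, r=3, p=0.18.
P(Y=12) = C(11,2) · p^3 · (1−p)^9
= 55 · 0.005832 · 0.16762 = 0.053766

0.0538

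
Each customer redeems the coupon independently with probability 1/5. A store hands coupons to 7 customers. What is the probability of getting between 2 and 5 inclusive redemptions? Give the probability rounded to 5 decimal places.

0.42291

X ~ Binomial(7, 0.20); P(2 ≤ X ≤ 5) = Σ C(7,k) p^k (1−p)^(7−k) over k:
  k=2: C(7,2)·0.20^2·0.80^5 = 0.2752512
  k=3: C(7,3)·0.20^3·0.80^4 = 0.1146880
  k=4: C(7,4)·0.20^4·0.80^3 = 0.0286720
  k=5: C(7,5)·0.20^5·0.80^2 = 0.0043008
Total = 0.4229120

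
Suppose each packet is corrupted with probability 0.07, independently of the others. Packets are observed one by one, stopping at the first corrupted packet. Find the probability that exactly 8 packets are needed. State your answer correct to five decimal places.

Geometric (trials to first success), p = 0.07.
P(Y = 8) = (1−p)^7 · p = 0.6017 · 0.07 = 0.0421191

0.04212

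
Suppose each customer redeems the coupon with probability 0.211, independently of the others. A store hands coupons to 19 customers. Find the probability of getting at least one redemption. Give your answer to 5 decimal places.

0.98892

P(at least one) = 1 − P(none) = 1 − (1 − 0.211)^19
= 1 − 0.0110780 = 0.9889220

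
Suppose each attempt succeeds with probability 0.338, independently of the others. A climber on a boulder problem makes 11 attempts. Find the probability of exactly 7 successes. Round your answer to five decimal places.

0.03194

X ~ Binomial(n=11, p=0.338).
P(X=7) = C(11,7) · p^7 · (1−p)^4
= 330 · 0.00050398 · 0.19206 = 0.0319421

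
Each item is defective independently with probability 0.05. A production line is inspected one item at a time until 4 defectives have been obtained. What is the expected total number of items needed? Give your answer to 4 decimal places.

Y = total items until the fourth success; negative binomial with r=4, p=0.05.
E[Y] = r / p = 4 / 0.05 = 80.000000

80.0000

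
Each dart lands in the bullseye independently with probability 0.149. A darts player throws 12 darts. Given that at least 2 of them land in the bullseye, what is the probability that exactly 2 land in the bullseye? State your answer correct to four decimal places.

X ~ Binomial(12, 0.149). Want P(X=2 | X≥2) = P(X=2) / P(X≥2).
P(X=2) = C(12,2)·0.149^2·0.851^10 = 0.291885
P(X≥2) = 1 − 0.144263 − 0.303105 = 0.552632
Ratio = 0.291885 / 0.552632 = 0.528172

0.5282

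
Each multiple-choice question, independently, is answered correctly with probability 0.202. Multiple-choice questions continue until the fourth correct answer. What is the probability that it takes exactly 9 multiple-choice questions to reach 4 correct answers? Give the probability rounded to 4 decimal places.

0.0302

Y = trial on which the fourth success occurs; negative binomial, r=4, p=0.202.
P(Y=9) = C(8,3) · p^4 · (1−p)^5
= 56 · 0.001665 · 0.3236 = 0.030172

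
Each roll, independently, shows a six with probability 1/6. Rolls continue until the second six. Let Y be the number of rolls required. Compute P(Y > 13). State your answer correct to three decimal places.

Needing more than 13 rolls ⇔ fewer than 2 successes in the first 13. With X ~ Binomial(13, 0.166667), P(Y > 13) = P(X ≤ 1).
  k=0: C(13,0)·0.166667^0·0.833333^13 = 0.09346
  k=1: C(13,1)·0.166667^1·0.833333^12 = 0.24301
P(X ≤ 1) = 0.33647

0.336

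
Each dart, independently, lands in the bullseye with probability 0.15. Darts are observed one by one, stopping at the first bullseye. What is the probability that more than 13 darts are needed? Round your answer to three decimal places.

0.121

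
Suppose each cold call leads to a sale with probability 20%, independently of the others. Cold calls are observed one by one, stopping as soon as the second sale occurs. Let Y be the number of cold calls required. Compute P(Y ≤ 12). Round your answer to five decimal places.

Finishing within 12 cold calls ⇔ at least 2 successes in the first 12. With X ~ Binomial(12, 0.20), P(Y ≤ 12) = 1 − P(X ≤ 1).
  k=0: C(12,0)·0.20^0·0.80^12 = 0.0687195
  k=1: C(12,1)·0.20^1·0.80^11 = 0.2061584
1 − 0.2748779 = 0.7251221

0.72512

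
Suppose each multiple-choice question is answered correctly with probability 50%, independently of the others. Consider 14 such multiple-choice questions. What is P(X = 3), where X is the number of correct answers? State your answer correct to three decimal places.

X ~ Binomial(n=14, p=0.50).
P(X=3) = C(14,3) · p^3 · (1−p)^11
= 364 · 0.125 · 0.00048828 = 0.02222

0.022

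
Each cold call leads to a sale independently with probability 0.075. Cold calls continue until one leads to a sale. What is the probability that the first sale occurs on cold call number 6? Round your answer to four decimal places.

Geometric (trials to first success), p = 0.075.
P(Y = 6) = (1−p)^5 · p = 0.67719 · 0.075 = 0.050789

0.0508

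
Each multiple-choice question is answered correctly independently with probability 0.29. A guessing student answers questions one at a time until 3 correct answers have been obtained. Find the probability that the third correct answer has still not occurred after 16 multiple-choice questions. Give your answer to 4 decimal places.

0.1149

Needing more than 16 multiple-choice questions ⇔ fewer than 3 successes in the first 16. With X ~ Binomial(16, 0.29), P(Y > 16) = P(X ≤ 2).
  k=0: C(16,0)·0.29^0·0.71^16 = 0.004170
  k=1: C(16,1)·0.29^1·0.71^15 = 0.027252
  k=2: C(16,2)·0.29^2·0.71^14 = 0.083482
P(X ≤ 2) = 0.114904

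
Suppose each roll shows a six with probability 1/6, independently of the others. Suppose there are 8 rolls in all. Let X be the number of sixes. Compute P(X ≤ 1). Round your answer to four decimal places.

0.6047

X ~ Binomial(8, 0.166667); P(X ≤ 1) = Σ C(8,k) p^k (1−p)^(8−k) over k:
  k=0: C(8,0)·0.166667^0·0.833333^8 = 0.232568
  k=1: C(8,1)·0.166667^1·0.833333^7 = 0.372109
Total = 0.604677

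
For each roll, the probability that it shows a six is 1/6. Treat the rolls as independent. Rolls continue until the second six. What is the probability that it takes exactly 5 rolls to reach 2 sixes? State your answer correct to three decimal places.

Y = trial on which the second success occurs; negative binomial, r=2, p=0.166667.
P(Y=5) = C(4,1) · p^2 · (1−p)^3
= 4 · 0.027778 · 0.5787 = 0.06430

0.064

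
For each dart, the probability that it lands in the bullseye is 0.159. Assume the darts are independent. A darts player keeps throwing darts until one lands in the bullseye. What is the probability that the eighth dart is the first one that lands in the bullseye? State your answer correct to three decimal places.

0.047

Geometric (trials to first success), p = 0.159.
P(Y = 8) = (1−p)^7 · p = 0.29756 · 0.159 = 0.04731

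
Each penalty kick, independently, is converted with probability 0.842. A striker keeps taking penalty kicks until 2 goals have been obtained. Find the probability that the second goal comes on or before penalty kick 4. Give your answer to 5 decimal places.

Finishing within 4 penalty kicks ⇔ at least 2 successes in the first 4. With X ~ Binomial(4, 0.842), P(Y ≤ 4) = 1 − P(X ≤ 1).
  k=0: C(4,0)·0.842^0·0.158^4 = 0.0006232
  k=1: C(4,1)·0.842^1·0.158^3 = 0.0132844
1 − 0.0139076 = 0.9860924

0.98609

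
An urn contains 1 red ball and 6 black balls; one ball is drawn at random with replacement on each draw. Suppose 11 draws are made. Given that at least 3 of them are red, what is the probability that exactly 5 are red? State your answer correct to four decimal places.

X ~ Binomial(11, 0.142857). Want P(X=5 | X≥3) = P(X=5) / P(X≥3).
P(X=5) = C(11,5)·0.142857^5·0.857143^6 = 0.010901
P(X≥3) = 1 − 0.183479 − 0.336377 − 0.280314 = 0.199830
Ratio = 0.010901 / 0.199830 = 0.054552

0.0546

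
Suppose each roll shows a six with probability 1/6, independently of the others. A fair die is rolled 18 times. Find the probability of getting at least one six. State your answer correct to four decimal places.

0.9624

P(at least one) = 1 − P(none) = 1 − (1 − 0.166667)^18
= 1 − 0.037561 = 0.962439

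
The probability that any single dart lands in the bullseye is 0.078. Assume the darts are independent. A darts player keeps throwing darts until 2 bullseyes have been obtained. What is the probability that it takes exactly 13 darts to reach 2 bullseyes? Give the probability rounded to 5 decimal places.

Y = trial on which the second success occurs; negative binomial, r=2, p=0.078.
P(Y=13) = C(12,1) · p^2 · (1−p)^11
= 12 · 0.006084 · 0.4093 = 0.0298821

0.02988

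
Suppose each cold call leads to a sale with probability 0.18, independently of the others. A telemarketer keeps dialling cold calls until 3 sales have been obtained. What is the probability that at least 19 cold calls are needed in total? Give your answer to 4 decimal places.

Needing more than 18 cold calls ⇔ fewer than 3 successes in the first 18. With X ~ Binomial(18, 0.18), P(Y > 18) = P(X ≤ 2).
  k=0: C(18,0)·0.18^0·0.82^18 = 0.028096
  k=1: C(18,1)·0.18^1·0.82^17 = 0.111015
  k=2: C(18,2)·0.18^2·0.82^16 = 0.207137
P(X ≤ 2) = 0.346248

0.3462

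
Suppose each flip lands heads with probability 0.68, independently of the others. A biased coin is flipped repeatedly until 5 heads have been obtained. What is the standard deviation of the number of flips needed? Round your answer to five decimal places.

1.86016

Y = total flips until the fifth success; negative binomial with r=5, p=0.68.
SD(Y) = √[r(1−p)/p²] = √(3.4602076) = 1.8601633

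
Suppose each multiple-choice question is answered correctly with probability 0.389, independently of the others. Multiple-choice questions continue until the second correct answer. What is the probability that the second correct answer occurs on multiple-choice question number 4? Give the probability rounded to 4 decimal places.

Y = trial on which the second success occurs; negative binomial, r=2, p=0.389.
P(Y=4) = C(3,1) · p^2 · (1−p)^2
= 3 · 0.15132 · 0.37332 = 0.169474

0.1695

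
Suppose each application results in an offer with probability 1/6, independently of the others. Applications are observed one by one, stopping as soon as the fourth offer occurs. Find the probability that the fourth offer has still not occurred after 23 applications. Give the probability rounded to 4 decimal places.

Needing more than 23 applications ⇔ fewer than 4 successes in the first 23. With X ~ Binomial(23, 0.166667), P(Y > 23) = P(X ≤ 3).
  k=0: C(23,0)·0.166667^0·0.833333^23 = 0.015095
  k=1: C(23,1)·0.166667^1·0.833333^22 = 0.069437
  k=2: C(23,2)·0.166667^2·0.833333^21 = 0.152761
  k=3: C(23,3)·0.166667^3·0.833333^20 = 0.213865
P(X ≤ 3) = 0.451158

0.4512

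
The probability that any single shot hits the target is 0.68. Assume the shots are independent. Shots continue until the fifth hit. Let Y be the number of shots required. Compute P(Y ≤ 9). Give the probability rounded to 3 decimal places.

Finishing within 9 shots ⇔ at least 5 successes in the first 9. With X ~ Binomial(9, 0.68), P(Y ≤ 9) = 1 − P(X ≤ 4).
  k=0: C(9,0)·0.68^0·0.32^9 = 0.00004
  k=1: C(9,1)·0.68^1·0.32^8 = 0.00067
  k=2: C(9,2)·0.68^2·0.32^7 = 0.00572
  k=3: C(9,3)·0.68^3·0.32^6 = 0.02836
  k=4: C(9,4)·0.68^4·0.32^5 = 0.09040
1 − 0.12519 = 0.87481

0.875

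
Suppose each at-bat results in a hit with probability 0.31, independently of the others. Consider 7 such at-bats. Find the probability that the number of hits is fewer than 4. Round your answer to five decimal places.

0.86063

X ~ Binomial(7, 0.31); P(X ≤ 3) = Σ C(7,k) p^k (1−p)^(7−k) over k:
  k=0: C(7,0)·0.31^0·0.69^7 = 0.0744635
  k=1: C(7,1)·0.31^1·0.69^6 = 0.2341824
  k=2: C(7,2)·0.31^2·0.69^5 = 0.3156372
  k=3: C(7,3)·0.31^3·0.69^4 = 0.2363467
Total = 0.8606298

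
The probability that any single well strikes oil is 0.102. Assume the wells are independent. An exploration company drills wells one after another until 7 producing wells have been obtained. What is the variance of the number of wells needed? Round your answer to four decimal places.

604.1907

Y = total wells until the seventh success; negative binomial with r=7, p=0.102.
Var(Y) = r(1−p)/p² = 7·0.898 / 0.102² = 604.190696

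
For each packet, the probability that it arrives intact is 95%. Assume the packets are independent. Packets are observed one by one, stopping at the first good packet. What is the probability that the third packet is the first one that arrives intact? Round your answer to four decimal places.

Geometric (trials to first success), p = 0.95.
P(Y = 3) = (1−p)^2 · p = 0.0025 · 0.95 = 0.002375

0.0024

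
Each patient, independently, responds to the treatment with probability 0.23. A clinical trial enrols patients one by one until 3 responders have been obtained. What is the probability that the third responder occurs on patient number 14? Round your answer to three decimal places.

Y = trial on which the third success occurs; negative binomial, r=3, p=0.23.
P(Y=14) = C(13,2) · p^3 · (1−p)^11
= 78 · 0.012167 · 0.056415 = 0.05354

0.054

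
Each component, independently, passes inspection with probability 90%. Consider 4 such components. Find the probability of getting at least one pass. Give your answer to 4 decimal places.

P(at least one) = 1 − P(none) = 1 − (1 − 0.90)^4
= 1 − 0.000100 = 0.999900

0.9999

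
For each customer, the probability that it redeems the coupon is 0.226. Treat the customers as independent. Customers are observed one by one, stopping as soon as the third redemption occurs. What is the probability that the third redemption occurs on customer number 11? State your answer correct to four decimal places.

Y = trial on which the third success occurs; negative binomial, r=3, p=0.226.
P(Y=11) = C(10,2) · p^3 · (1−p)^8
= 45 · 0.011543 · 0.1288 = 0.066906

0.0669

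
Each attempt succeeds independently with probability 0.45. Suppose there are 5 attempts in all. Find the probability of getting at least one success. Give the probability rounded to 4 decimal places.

0.9497

P(at least one) = 1 − P(none) = 1 − (1 − 0.45)^5
= 1 − 0.050328 = 0.949672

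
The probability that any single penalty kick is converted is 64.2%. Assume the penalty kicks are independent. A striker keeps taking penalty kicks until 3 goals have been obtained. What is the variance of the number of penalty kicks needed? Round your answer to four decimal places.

Y = total penalty kicks until the third success; negative binomial with r=3, p=0.642.
Var(Y) = r(1−p)/p² = 3·0.358 / 0.642² = 2.605759

2.6058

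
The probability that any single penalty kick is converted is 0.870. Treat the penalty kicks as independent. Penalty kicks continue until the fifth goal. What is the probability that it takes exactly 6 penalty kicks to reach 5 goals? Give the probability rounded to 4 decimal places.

0.3240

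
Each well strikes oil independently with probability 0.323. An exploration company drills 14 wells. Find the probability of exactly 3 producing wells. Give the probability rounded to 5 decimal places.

0.16795

X ~ Binomial(n=14, p=0.323).
P(X=3) = C(14,3) · p^3 · (1−p)^11
= 364 · 0.033698 · 0.013692 = 0.1679517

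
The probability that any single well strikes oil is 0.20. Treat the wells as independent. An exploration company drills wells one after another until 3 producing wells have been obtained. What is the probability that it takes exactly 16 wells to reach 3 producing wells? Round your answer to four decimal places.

Y = trial on which the third success occurs; negative binomial, r=3, p=0.20.
P(Y=16) = C(15,2) · p^3 · (1−p)^13
= 105 · 0.008 · 0.054976 = 0.046179

0.0462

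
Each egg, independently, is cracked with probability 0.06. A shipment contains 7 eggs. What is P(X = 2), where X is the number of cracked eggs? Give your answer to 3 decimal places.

X ~ Binomial(n=7, p=0.06).
P(X=2) = C(7,2) · p^2 · (1−p)^5
= 21 · 0.0036 · 0.7339 = 0.05548

0.055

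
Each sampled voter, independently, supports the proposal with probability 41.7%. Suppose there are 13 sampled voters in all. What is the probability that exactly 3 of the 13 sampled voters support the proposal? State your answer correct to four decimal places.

0.0941

X ~ Binomial(n=13, p=0.417).
P(X=3) = C(13,3) · p^3 · (1−p)^10
= 286 · 0.072512 · 0.0045361 = 0.094072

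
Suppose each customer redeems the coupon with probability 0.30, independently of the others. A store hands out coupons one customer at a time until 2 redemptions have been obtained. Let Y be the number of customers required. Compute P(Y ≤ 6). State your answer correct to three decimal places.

0.580

Finishing within 6 customers ⇔ at least 2 successes in the first 6. With X ~ Binomial(6, 0.30), P(Y ≤ 6) = 1 − P(X ≤ 1).
  k=0: C(6,0)·0.30^0·0.70^6 = 0.11765
  k=1: C(6,1)·0.30^1·0.70^5 = 0.30253
1 − 0.42018 = 0.57983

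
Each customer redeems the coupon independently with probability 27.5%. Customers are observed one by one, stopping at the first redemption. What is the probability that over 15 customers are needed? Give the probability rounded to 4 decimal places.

0.0080

Y = number of customers to the first success; geometric, p = 0.275.
P(Y > 15) = P(first 15 all fail) = (1−p)^15 = 0.008037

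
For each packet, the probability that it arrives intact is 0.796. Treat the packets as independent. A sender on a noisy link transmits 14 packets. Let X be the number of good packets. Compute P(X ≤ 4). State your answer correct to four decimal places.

0.0001

X ~ Binomial(14, 0.796); P(X ≤ 4) = Σ C(14,k) p^k (1−p)^(14−k) over k:
  k=0: C(14,0)·0.796^0·0.204^14 = 0.000000
  k=1: C(14,1)·0.796^1·0.204^13 = 0.000000
  k=2: C(14,2)·0.796^2·0.204^12 = 0.000000
  k=3: C(14,3)·0.796^3·0.204^11 = 0.000005
  k=4: C(14,4)·0.796^4·0.204^10 = 0.000050
Total = 0.000055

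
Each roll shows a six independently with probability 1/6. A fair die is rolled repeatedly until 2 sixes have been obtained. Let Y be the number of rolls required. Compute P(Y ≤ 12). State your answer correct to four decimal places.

0.6187

Finishing within 12 rolls ⇔ at least 2 successes in the first 12. With X ~ Binomial(12, 0.166667), P(Y ≤ 12) = 1 − P(X ≤ 1).
  k=0: C(12,0)·0.166667^0·0.833333^12 = 0.112157
  k=1: C(12,1)·0.166667^1·0.833333^11 = 0.269176
1 − 0.381333 = 0.618667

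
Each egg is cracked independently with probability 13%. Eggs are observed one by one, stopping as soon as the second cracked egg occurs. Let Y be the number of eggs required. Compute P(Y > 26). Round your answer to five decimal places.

0.13073

Needing more than 26 eggs ⇔ fewer than 2 successes in the first 26. With X ~ Binomial(26, 0.13), P(Y > 26) = P(X ≤ 1).
  k=0: C(26,0)·0.13^0·0.87^26 = 0.0267609
  k=1: C(26,1)·0.13^1·0.87^25 = 0.1039676
P(X ≤ 1) = 0.1307285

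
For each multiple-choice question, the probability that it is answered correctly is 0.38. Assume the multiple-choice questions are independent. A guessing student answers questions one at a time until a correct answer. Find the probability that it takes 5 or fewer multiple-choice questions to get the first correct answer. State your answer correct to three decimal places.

0.908

Y = number of multiple-choice questions to the first success; geometric, p = 0.38.
P(Y ≤ 5) = 1 − (1−p)^5 = 1 − 0.09161 = 0.90839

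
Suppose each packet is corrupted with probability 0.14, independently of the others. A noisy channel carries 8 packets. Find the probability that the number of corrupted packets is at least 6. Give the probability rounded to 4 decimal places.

0.0002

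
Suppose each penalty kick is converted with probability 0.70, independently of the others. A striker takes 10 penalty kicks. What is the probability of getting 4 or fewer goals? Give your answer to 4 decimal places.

X ~ Binomial(10, 0.70); P(X ≤ 4) = Σ C(10,k) p^k (1−p)^(10−k) over k:
  k=0: C(10,0)·0.70^0·0.30^10 = 0.000006
  k=1: C(10,1)·0.70^1·0.30^9 = 0.000138
  k=2: C(10,2)·0.70^2·0.30^8 = 0.001447
  k=3: C(10,3)·0.70^3·0.30^7 = 0.009002
  k=4: C(10,4)·0.70^4·0.30^6 = 0.036757
Total = 0.047349

0.0473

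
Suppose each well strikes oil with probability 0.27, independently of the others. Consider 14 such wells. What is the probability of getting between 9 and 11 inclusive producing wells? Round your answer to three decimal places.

0.004

X ~ Binomial(14, 0.27); P(9 ≤ X ≤ 11) = Σ C(14,k) p^k (1−p)^(14−k) over k:
  k=9: C(14,9)·0.27^9·0.73^5 = 0.00316
  k=10: C(14,10)·0.27^10·0.73^4 = 0.00059
  k=11: C(14,11)·0.27^11·0.73^3 = 0.00008
Total = 0.00383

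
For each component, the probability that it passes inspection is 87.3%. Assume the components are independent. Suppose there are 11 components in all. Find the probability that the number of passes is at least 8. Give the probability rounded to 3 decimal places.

0.959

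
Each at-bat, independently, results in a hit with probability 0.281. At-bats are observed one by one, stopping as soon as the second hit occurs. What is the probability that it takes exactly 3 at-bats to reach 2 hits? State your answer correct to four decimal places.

0.1135

Y = trial on which the second success occurs; negative binomial, r=2, p=0.281.
P(Y=3) = C(2,1) · p^2 · (1−p)^1
= 2 · 0.078961 · 0.719 = 0.113546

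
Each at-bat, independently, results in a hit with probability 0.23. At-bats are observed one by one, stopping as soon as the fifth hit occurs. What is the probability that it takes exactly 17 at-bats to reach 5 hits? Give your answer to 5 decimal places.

Y = trial on which the fifth success occurs; negative binomial, r=5, p=0.23.
P(Y=17) = C(16,4) · p^5 · (1−p)^12
= 1820 · 0.00064363 · 0.04344 = 0.0508861

0.05089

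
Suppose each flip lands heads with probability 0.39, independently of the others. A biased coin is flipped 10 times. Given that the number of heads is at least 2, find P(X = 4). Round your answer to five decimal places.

X ~ Binomial(10, 0.39). Want P(X=4 | X≥2) = P(X=4) / P(X≥2).
P(X=4) = C(10,4)·0.39^4·0.61^6 = 0.2502976
P(X≥2) = 1 − 0.0071334 − 0.0456072 = 0.9472594
Ratio = 0.2502976 / 0.9472594 = 0.2642335

0.26423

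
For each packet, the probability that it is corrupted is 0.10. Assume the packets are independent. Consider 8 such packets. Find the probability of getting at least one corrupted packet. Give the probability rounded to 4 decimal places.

0.5695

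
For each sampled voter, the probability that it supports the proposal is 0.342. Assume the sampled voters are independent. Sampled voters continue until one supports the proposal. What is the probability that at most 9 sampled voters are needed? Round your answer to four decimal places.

Y = number of sampled voters to the first success; geometric, p = 0.342.
P(Y ≤ 9) = 1 − (1−p)^9 = 1 − 0.023122 = 0.976878

0.9769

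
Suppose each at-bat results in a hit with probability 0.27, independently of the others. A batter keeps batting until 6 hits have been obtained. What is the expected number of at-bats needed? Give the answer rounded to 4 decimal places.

22.2222

Y = total at-bats until the sixth success; negative binomial with r=6, p=0.27.
E[Y] = r / p = 6 / 0.27 = 22.222222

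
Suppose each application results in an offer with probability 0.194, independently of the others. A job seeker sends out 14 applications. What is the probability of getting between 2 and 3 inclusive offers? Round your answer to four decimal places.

0.5053

X ~ Binomial(14, 0.194); P(2 ≤ X ≤ 3) = Σ C(14,k) p^k (1−p)^(14−k) over k:
  k=2: C(14,2)·0.194^2·0.806^12 = 0.257434
  k=3: C(14,3)·0.194^3·0.806^11 = 0.247852
Total = 0.505285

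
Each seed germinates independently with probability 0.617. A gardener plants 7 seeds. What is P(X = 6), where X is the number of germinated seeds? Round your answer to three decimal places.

X ~ Binomial(n=7, p=0.617).
P(X=6) = C(7,6) · p^6 · (1−p)^1
= 7 · 0.055171 · 0.383 = 0.14791

0.148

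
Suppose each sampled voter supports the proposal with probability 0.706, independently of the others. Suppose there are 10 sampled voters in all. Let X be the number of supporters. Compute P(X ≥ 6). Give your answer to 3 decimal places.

0.860

X ~ Binomial(10, 0.706); P(X ≥ 6) = Σ C(10,k) p^k (1−p)^(10−k) over k:
  k=6: C(10,6)·0.706^6·0.294^4 = 0.19428
  k=7: C(10,7)·0.706^7·0.294^3 = 0.26660
  k=8: C(10,8)·0.706^8·0.294^2 = 0.24007
  k=9: C(10,9)·0.706^9·0.294^1 = 0.12811
  k=10: C(10,10)·0.706^10·0.294^0 = 0.03076
Total = 0.85983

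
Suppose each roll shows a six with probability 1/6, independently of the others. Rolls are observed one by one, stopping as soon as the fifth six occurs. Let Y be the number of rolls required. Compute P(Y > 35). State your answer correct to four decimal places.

Needing more than 35 rolls ⇔ fewer than 5 successes in the first 35. With X ~ Binomial(35, 0.166667), P(Y > 35) = P(X ≤ 4).
  k=0: C(35,0)·0.166667^0·0.833333^35 = 0.001693
  k=1: C(35,1)·0.166667^1·0.833333^34 = 0.011851
  k=2: C(35,2)·0.166667^2·0.833333^33 = 0.040293
  k=3: C(35,3)·0.166667^3·0.833333^32 = 0.088645
  k=4: C(35,4)·0.166667^4·0.833333^31 = 0.141833
P(X ≤ 4) = 0.284315

0.2843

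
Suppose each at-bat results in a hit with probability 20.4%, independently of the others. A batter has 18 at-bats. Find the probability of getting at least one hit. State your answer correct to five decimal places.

0.98354

P(at least one) = 1 − P(none) = 1 − (1 − 0.204)^18
= 1 − 0.0164602 = 0.9835398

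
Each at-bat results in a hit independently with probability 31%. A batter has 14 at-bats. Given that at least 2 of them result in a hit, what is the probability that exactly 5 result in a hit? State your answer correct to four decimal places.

0.2118

X ~ Binomial(14, 0.31). Want P(X=5 | X≥2) = P(X=5) / P(X≥2).
P(X=5) = C(14,5)·0.31^5·0.69^9 = 0.203196
P(X≥2) = 1 − 0.005545 − 0.034876 = 0.959579
Ratio = 0.203196 / 0.959579 = 0.211755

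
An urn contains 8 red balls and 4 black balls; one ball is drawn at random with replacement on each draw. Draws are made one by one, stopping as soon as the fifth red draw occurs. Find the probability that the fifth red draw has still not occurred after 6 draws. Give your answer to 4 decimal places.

Needing more than 6 draws ⇔ fewer than 5 successes in the first 6. With X ~ Binomial(6, 0.666667), P(Y > 6) = P(X ≤ 4).
  k=0: C(6,0)·0.666667^0·0.333333^6 = 0.001372
  k=1: C(6,1)·0.666667^1·0.333333^5 = 0.016461
  k=2: C(6,2)·0.666667^2·0.333333^4 = 0.082305
  k=3: C(6,3)·0.666667^3·0.333333^3 = 0.219479
  k=4: C(6,4)·0.666667^4·0.333333^2 = 0.329218
P(X ≤ 4) = 0.648834

0.6488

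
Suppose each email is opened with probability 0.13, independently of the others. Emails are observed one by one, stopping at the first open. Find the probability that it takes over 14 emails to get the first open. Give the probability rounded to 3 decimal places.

Y = number of emails to the first success; geometric, p = 0.13.
P(Y > 14) = P(first 14 all fail) = (1−p)^14 = 0.14232

0.142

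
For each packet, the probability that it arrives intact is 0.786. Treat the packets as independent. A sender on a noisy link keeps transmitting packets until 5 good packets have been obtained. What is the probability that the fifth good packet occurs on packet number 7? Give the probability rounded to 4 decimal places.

Y = trial on which the fifth success occurs; negative binomial, r=5, p=0.786.
P(Y=7) = C(6,4) · p^5 · (1−p)^2
= 15 · 0.29999 · 0.045796 = 0.206078

0.2061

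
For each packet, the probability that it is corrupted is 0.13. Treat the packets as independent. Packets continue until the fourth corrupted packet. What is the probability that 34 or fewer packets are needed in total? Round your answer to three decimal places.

0.661

Finishing within 34 packets ⇔ at least 4 successes in the first 34. With X ~ Binomial(34, 0.13), P(Y ≤ 34) = 1 − P(X ≤ 3).
  k=0: C(34,0)·0.13^0·0.87^34 = 0.00878
  k=1: C(34,1)·0.13^1·0.87^33 = 0.04462
  k=2: C(34,2)·0.13^2·0.87^32 = 0.11002
  k=3: C(34,3)·0.13^3·0.87^31 = 0.17536
1 − 0.33878 = 0.66122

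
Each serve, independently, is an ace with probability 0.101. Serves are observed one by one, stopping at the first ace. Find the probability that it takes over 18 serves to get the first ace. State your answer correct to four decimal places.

Y = number of serves to the first success; geometric, p = 0.101.
P(Y > 18) = P(first 18 all fail) = (1−p)^18 = 0.147121

0.1471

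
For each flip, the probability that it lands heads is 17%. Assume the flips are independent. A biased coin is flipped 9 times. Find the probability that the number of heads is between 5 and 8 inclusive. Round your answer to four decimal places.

X ~ Binomial(9, 0.17); P(5 ≤ X ≤ 8) = Σ C(9,k) p^k (1−p)^(9−k) over k:
  k=5: C(9,5)·0.17^5·0.83^4 = 0.008490
  k=6: C(9,6)·0.17^6·0.83^3 = 0.001159
  k=7: C(9,7)·0.17^7·0.83^2 = 0.000102
  k=8: C(9,8)·0.17^8·0.83^1 = 0.000005
Total = 0.009757

0.0098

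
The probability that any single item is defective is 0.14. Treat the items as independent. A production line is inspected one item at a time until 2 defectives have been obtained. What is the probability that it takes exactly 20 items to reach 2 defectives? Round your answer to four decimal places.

0.0247

Y = trial on which the second success occurs; negative binomial, r=2, p=0.14.
P(Y=20) = C(19,1) · p^2 · (1−p)^18
= 19 · 0.0196 · 0.066217 = 0.024659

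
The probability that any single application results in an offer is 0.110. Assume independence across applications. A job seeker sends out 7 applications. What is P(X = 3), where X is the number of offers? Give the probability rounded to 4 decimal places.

X ~ Binomial(n=7, p=0.11).
P(X=3) = C(7,3) · p^3 · (1−p)^4
= 35 · 0.001331 · 0.62742 = 0.029228

0.0292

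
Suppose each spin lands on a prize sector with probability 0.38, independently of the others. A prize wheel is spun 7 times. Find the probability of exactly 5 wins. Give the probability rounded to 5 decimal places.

X ~ Binomial(n=7, p=0.38).
P(X=5) = C(7,5) · p^5 · (1−p)^2
= 21 · 0.0079235 · 0.3844 = 0.0639618

0.06396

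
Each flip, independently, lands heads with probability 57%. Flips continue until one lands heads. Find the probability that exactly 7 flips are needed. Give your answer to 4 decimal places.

0.0036

Geometric (trials to first success), p = 0.57.
P(Y = 7) = (1−p)^6 · p = 0.0063214 · 0.57 = 0.003603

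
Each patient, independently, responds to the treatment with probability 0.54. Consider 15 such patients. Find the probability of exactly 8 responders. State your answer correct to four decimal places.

X ~ Binomial(n=15, p=0.54).
P(X=8) = C(15,8) · p^8 · (1−p)^7
= 6435 · 0.0072302 · 0.0043582 = 0.202770

0.2028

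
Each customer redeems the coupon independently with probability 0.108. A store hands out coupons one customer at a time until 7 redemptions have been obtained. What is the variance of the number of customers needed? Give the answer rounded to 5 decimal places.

535.32236

Y = total customers until the seventh success; negative binomial with r=7, p=0.108.
Var(Y) = r(1−p)/p² = 7·0.892 / 0.108² = 535.3223594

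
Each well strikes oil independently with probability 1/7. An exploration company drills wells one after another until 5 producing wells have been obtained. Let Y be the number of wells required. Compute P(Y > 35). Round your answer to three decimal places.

Needing more than 35 wells ⇔ fewer than 5 successes in the first 35. With X ~ Binomial(35, 0.142857), P(Y > 35) = P(X ≤ 4).
  k=0: C(35,0)·0.142857^0·0.857143^35 = 0.00454
  k=1: C(35,1)·0.142857^1·0.857143^34 = 0.02647
  k=2: C(35,2)·0.142857^2·0.857143^33 = 0.07500
  k=3: C(35,3)·0.142857^3·0.857143^32 = 0.13750
  k=4: C(35,4)·0.142857^4·0.857143^31 = 0.18334
P(X ≤ 4) = 0.42686

0.427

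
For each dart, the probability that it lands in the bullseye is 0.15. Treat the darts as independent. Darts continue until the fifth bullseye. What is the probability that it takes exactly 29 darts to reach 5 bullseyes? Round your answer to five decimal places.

Y = trial on which the fifth success occurs; negative binomial, r=5, p=0.15.
P(Y=29) = C(28,4) · p^5 · (1−p)^24
= 20475 · 7.5937e-05 · 0.020233 = 0.0314582

0.03146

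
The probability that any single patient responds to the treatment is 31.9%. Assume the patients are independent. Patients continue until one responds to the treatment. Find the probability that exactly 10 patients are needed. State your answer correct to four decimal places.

0.0100

Geometric (trials to first success), p = 0.319.
P(Y = 10) = (1−p)^9 · p = 0.031501 · 0.319 = 0.010049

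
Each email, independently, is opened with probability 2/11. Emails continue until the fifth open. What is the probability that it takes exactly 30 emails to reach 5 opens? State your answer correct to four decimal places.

Y = trial on which the fifth success occurs; negative binomial, r=5, p=0.181818.
P(Y=30) = C(29,4) · p^5 · (1−p)^25
= 23751 · 0.00019869 · 0.0066259 = 0.031269

0.0313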